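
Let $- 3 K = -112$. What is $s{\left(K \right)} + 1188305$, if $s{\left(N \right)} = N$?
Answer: $\frac{3565027}{3} \approx 1.1883 \cdot 10^{6}$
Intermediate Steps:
$K = \frac{112}{3}$ ($K = \left(- \frac{1}{3}\right) \left(-112\right) = \frac{112}{3} \approx 37.333$)
$s{\left(K \right)} + 1188305 = \frac{112}{3} + 1188305 = \frac{3565027}{3}$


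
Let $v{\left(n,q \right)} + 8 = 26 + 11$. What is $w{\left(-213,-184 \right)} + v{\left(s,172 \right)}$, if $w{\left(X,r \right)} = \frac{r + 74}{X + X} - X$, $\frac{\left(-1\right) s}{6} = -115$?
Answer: $\frac{51601}{213} \approx 242.26$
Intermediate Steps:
$s = 690$ ($s = \left(-6\right) \left(-115\right) = 690$)
$v{\left(n,q \right)} = 29$ ($v{\left(n,q \right)} = -8 + \left(26 + 11\right) = -8 + 37 = 29$)
$w{\left(X,r \right)} = - X + \frac{74 + r}{2 X}$ ($w{\left(X,r \right)} = \frac{74 + r}{2 X} - X = - X + \frac{74 + r}{2 X}$)
$w{\left(-213,-184 \right)} + v{\left(s,172 \right)} = \frac{37 + \frac{1}{2} \left(-184\right) - \left(-213\right)^{2}}{-213} + 29 = - \frac{37 - 92 - 45369}{213} + 29 = \left(- \frac{1}{213}\right) \left(-45424\right) + 29 = \frac{45424}{213} + 29 = \frac{51601}{213}$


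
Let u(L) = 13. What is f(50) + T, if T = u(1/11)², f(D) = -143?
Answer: 26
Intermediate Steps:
T = 169 (T = 13² = 169)
f(50) + T = -143 + 169 = 26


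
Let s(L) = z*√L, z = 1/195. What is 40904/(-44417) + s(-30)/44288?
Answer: -40904/44417 + I*√30/8636160 ≈ -0.92091 + 6.3422e-7*I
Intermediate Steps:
z = 1/195 ≈ 0.0051282
s(L) = √L/195
40904/(-44417) + s(-30)/44288 = 40904/(-44417) + (√(-30)/195)/44288 = 40904*(-1/44417) + ((I*√30)/195)*(1/44288) = -40904/44417 + (I*√30/195)*(1/44288) = -40904/44417 + I*√30/8636160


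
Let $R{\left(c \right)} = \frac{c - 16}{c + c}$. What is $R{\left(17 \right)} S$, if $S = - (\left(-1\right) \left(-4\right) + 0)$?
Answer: $- \frac{2}{17} \approx -0.11765$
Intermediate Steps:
$R{\left(c \right)} = \frac{-16 + c}{2 c}$
$S = -4$ ($S = - (4 + 0) = \left(-1\right) 4 = -4$)
$R{\left(17 \right)} S = \frac{-16 + 17}{2 \cdot 17} \left(-4\right) = \frac{1}{2} \cdot \frac{1}{17} \cdot 1 \left(-4\right) = \frac{1}{34} \left(-4\right) = - \frac{2}{17}$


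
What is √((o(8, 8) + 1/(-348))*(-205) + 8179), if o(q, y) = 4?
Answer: √222818919/174 ≈ 85.788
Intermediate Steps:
√((o(8, 8) + 1/(-348))*(-205) + 8179) = √((4 + 1/(-348))*(-205) + 8179) = √((4 - 1/348)*(-205) + 8179) = √((1391/348)*(-205) + 8179) = √(-285155/348 + 8179) = √(2561137/348) = √222818919/174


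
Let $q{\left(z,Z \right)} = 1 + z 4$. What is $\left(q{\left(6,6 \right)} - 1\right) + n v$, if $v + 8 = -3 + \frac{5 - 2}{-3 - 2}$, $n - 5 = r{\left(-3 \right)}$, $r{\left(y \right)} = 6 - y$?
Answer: $- \frac{692}{5} \approx -138.4$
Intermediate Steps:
$q{\left(z,Z \right)} = 1 + 4 z$
$n = 14$ ($n = 5 + \left(6 - -3\right) = 5 + \left(6 + 3\right) = 5 + 9 = 14$)
$v = - \frac{58}{5}$ ($v = -8 - \left(3 - \frac{5 - 2}{-3 - 2}\right) = -8 - \left(3 - \frac{3}{-5}\right) = -8 + \left(-3 + 3 \left(- \frac{1}{5}\right)\right) = -8 - \frac{18}{5} = - \frac{58}{5} \approx -11.6$)
$\left(q{\left(6,6 \right)} - 1\right) + n v = \left(\left(1 + 4 \cdot 6\right) - 1\right) + 14 \left(- \frac{58}{5}\right) = \left(\left(1 + 24\right) - 1\right) - \frac{812}{5} = \left(25 - 1\right) - \frac{812}{5} = 24 - \frac{812}{5} = - \frac{692}{5}$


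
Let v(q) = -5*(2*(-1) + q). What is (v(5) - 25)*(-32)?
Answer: 1280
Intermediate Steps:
v(q) = 10 - 5*q (v(q) = -5*(-2 + q) = 10 - 5*q)
(v(5) - 25)*(-32) = ((10 - 5*5) - 25)*(-32) = ((10 - 25) - 25)*(-32) = (-15 - 25)*(-32) = -40*(-32) = 1280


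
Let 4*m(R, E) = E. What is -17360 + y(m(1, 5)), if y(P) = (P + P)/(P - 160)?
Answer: -2204722/127 ≈ -17360.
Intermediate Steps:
m(R, E) = E/4
y(P) = 2*P/(-160 + P) (y(P) = (2*P)/(-160 + P) = 2*P/(-160 + P))
-17360 + y(m(1, 5)) = -17360 + 2*((¼)*5)/(-160 + (¼)*5) = -17360 + 2*(5/4)/(-160 + 5/4) = -17360 + 2*(5/4)/(-635/4) = -17360 + 2*(5/4)*(-4/635) = -17360 - 2/127 = -2204722/127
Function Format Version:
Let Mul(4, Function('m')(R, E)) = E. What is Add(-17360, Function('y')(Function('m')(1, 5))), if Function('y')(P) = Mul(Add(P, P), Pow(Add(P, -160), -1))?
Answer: Rational(-2204722, 127) ≈ -17360.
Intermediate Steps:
Function('m')(R, E) = Mul(Rational(1, 4), E)
Function('y')(P) = Mul(2, P, Pow(Add(-160, P), -1)) (Function('y')(P) = Mul(Mul(2, P), Pow(Add(-160, P), -1)) = Mul(2, P, Pow(Add(-160, P), -1)))
Add(-17360, Function('y')(Function('m')(1, 5))) = Add(-17360, Mul(2, Mul(Rational(1, 4), 5), Pow(Add(-160, Mul(Rational(1, 4), 5)), -1))) = Add(-17360, Mul(2, Rational(5, 4), Pow(Add(-160, Rational(5, 4)), -1))) = Add(-17360, Mul(2, Rational(5, 4), Pow(Rational(-635, 4), -1))) = Add(-17360, Mul(2, Rational(5, 4), Rational(-4, 635))) = Add(-17360, Rational(-2, 127)) = Rational(-2204722, 127)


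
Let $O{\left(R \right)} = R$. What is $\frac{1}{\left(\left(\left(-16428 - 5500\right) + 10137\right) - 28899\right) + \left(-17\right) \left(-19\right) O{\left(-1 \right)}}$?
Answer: $- \frac{1}{41013} \approx -2.4383 \cdot 10^{-5}$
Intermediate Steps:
$\frac{1}{\left(\left(\left(-16428 - 5500\right) + 10137\right) - 28899\right) + \left(-17\right) \left(-19\right) O{\left(-1 \right)}} = \frac{1}{\left(\left(\left(-16428 - 5500\right) + 10137\right) - 28899\right) + \left(-17\right) \left(-19\right) \left(-1\right)} = \frac{1}{\left(\left(-21928 + 10137\right) - 28899\right) + 323 \left(-1\right)} = \frac{1}{\left(-11791 - 28899\right) - 323} = \frac{1}{-40690 - 323} = \frac{1}{-41013} = - \frac{1}{41013}$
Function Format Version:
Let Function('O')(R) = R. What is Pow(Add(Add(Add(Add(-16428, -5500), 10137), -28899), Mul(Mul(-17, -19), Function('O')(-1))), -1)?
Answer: Rational(-1, 41013) ≈ -2.4383e-5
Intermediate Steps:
Pow(Add(Add(Add(Add(-16428, -5500), 10137), -28899), Mul(Mul(-17, -19), Function('O')(-1))), -1) = Pow(Add(Add(Add(Add(-16428, -5500), 10137), -28899), Mul(Mul(-17, -19), -1)), -1) = Pow(Add(Add(Add(-21928, 10137), -28899), Mul(323, -1)), -1) = Pow(Add(Add(-11791, -28899), -323), -1) = Pow(Add(-40690, -323), -1) = Pow(-41013, -1) = Rational(-1, 41013)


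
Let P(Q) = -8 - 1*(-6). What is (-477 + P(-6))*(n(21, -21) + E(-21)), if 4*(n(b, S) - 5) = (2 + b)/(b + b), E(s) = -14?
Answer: 713231/168 ≈ 4245.4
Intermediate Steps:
P(Q) = -2 (P(Q) = -8 + 6 = -2)
n(b, S) = 5 + (2 + b)/(8*b) (n(b, S) = 5 + ((2 + b)/(b + b))/4 = 5 + ((2 + b)/((2*b)))/4 = 5 + ((2 + b)*(1/(2*b)))/4 = 5 + ((2 + b)/(2*b))/4 = 5 + (2 + b)/(8*b))
(-477 + P(-6))*(n(21, -21) + E(-21)) = (-477 - 2)*((1/8)*(2 + 41*21)/21 - 14) = -479*((1/8)*(1/21)*(2 + 861) - 14) = -479*((1/8)*(1/21)*863 - 14) = -479*(863/168 - 14) = -479*(-1489/168) = 713231/168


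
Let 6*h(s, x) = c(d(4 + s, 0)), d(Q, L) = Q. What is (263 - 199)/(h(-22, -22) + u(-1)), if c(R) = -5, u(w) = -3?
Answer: -384/23 ≈ -16.696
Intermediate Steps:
h(s, x) = -5/6 (h(s, x) = (1/6)*(-5) = -5/6)
(263 - 199)/(h(-22, -22) + u(-1)) = (263 - 199)/(-5/6 - 3) = 64/(-23/6) = 64*(-6/23) = -384/23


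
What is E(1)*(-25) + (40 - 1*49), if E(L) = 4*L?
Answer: -109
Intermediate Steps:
E(1)*(-25) + (40 - 1*49) = (4*1)*(-25) + (40 - 1*49) = 4*(-25) + (40 - 49) = -100 - 9 = -109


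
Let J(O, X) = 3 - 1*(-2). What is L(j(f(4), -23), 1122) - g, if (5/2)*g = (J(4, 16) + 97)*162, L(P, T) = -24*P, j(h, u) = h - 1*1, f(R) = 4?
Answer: -33408/5 ≈ -6681.6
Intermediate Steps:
j(h, u) = -1 + h (j(h, u) = h - 1 = -1 + h)
J(O, X) = 5 (J(O, X) = 3 + 2 = 5)
g = 33048/5 (g = 2*((5 + 97)*162)/5 = 2*(102*162)/5 = (⅖)*16524 = 33048/5 ≈ 6609.6)
L(j(f(4), -23), 1122) - g = -24*(-1 + 4) - 1*33048/5 = -24*3 - 33048/5 = -72 - 33048/5 = -33408/5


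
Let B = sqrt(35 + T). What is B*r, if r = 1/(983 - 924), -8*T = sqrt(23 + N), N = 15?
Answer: sqrt(560 - 2*sqrt(38))/236 ≈ 0.099163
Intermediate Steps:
T = -sqrt(38)/8 (T = -sqrt(23 + 15)/8 = -sqrt(38)/8 ≈ -0.77055)
B = sqrt(35 - sqrt(38)/8) ≈ 5.8506
r = 1/59 ≈ 0.016949
B*r = (sqrt(560 - 2*sqrt(38))/4)*(1/59) = sqrt(560 - 2*sqrt(38))/236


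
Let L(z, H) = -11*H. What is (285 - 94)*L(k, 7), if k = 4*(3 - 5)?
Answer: -14707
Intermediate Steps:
k = -8 (k = 4*(-2) = -8)
(285 - 94)*L(k, 7) = (285 - 94)*(-11*7) = 191*(-77) = -14707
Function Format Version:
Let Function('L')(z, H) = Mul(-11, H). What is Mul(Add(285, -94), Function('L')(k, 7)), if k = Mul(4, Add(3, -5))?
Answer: -14707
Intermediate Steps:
k = -8 (k = Mul(4, -2) = -8)
Mul(Add(285, -94), Function('L')(k, 7)) = Mul(Add(285, -94), Mul(-11, 7)) = Mul(191, -77) = -14707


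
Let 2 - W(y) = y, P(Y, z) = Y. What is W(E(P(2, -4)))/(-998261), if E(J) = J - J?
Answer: -2/998261 ≈ -2.0035e-6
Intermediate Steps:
E(J) = 0
W(y) = 2 - y
W(E(P(2, -4)))/(-998261) = (2 - 1*0)/(-998261) = (2 + 0)*(-1/998261) = 2*(-1/998261) = -2/998261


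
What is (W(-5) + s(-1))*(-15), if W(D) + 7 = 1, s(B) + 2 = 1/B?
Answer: 135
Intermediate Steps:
s(B) = -2 + 1/B
W(D) = -6 (W(D) = -7 + 1 = -6)
(W(-5) + s(-1))*(-15) = (-6 + (-2 + 1/(-1)))*(-15) = (-6 + (-2 - 1))*(-15) = (-6 - 3)*(-15) = -9*(-15) = 135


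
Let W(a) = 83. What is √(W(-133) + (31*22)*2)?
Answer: √1447 ≈ 38.039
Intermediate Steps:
√(W(-133) + (31*22)*2) = √(83 + (31*22)*2) = √(83 + 682*2) = √(83 + 1364) = √1447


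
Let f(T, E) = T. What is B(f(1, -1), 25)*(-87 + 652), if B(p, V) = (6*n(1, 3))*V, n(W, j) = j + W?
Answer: 339000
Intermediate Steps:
n(W, j) = W + j
B(p, V) = 24*V (B(p, V) = (6*(1 + 3))*V = (6*4)*V = 24*V)
B(f(1, -1), 25)*(-87 + 652) = (24*25)*(-87 + 652) = 600*565 = 339000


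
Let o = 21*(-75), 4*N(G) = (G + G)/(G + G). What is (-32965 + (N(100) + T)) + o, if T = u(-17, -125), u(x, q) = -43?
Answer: -138331/4 ≈ -34583.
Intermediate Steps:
T = -43
N(G) = 1/4 (N(G) = ((G + G)/(G + G))/4 = ((2*G)/((2*G)))/4 = ((2*G)*(1/(2*G)))/4 = (1/4)*1 = 1/4)
o = -1575
(-32965 + (N(100) + T)) + o = (-32965 + (1/4 - 43)) - 1575 = (-32965 - 171/4) - 1575 = -132031/4 - 1575 = -138331/4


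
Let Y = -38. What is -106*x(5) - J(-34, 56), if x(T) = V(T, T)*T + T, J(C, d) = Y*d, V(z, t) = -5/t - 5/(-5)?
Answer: 1598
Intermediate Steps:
V(z, t) = 1 - 5/t (V(z, t) = -5/t - 5*(-⅕) = -5/t + 1 = 1 - 5/t)
J(C, d) = -38*d
x(T) = -5 + 2*T (x(T) = ((-5 + T)/T)*T + T = (-5 + T) + T = -5 + 2*T)
-106*x(5) - J(-34, 56) = -106*(-5 + 2*5) - (-38)*56 = -106*(-5 + 10) - 1*(-2128) = -106*5 + 2128 = -530 + 2128 = 1598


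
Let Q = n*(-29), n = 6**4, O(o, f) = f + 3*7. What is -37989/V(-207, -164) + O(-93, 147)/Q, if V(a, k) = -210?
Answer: 708206/3915 ≈ 180.90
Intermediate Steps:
O(o, f) = 21 + f (O(o, f) = f + 21 = 21 + f)
n = 1296
Q = -37584 (Q = 1296*(-29) = -37584)
-37989/V(-207, -164) + O(-93, 147)/Q = -37989/(-210) + (21 + 147)/(-37584) = -37989*(-1/210) + 168*(-1/37584) = 1809/10 - 7/1566 = 708206/3915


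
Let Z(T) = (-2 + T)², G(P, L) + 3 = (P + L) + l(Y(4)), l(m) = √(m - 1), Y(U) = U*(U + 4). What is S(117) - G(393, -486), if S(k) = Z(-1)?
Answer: 105 - √31 ≈ 99.432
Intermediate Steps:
Y(U) = U*(4 + U)
l(m) = √(-1 + m)
G(P, L) = -3 + L + P + √31 (G(P, L) = -3 + ((P + L) + √(-1 + 4*(4 + 4))) = -3 + ((L + P) + √(-1 + 4*8)) = -3 + ((L + P) + √(-1 + 32)) = -3 + ((L + P) + √31) = -3 + (L + P + √31) = -3 + L + P + √31)
S(k) = 9 (S(k) = (-2 - 1)² = (-3)² = 9)
S(117) - G(393, -486) = 9 - (-3 - 486 + 393 + √31) = 9 - (-96 + √31) = 9 + (96 - √31) = 105 - √31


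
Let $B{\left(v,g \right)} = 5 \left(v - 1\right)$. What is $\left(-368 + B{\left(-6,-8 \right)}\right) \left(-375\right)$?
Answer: $151125$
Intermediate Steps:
$B{\left(v,g \right)} = -5 + 5 v$ ($B{\left(v,g \right)} = 5 \left(-1 + v\right) = -5 + 5 v$)
$\left(-368 + B{\left(-6,-8 \right)}\right) \left(-375\right) = \left(-368 + \left(-5 + 5 \left(-6\right)\right)\right) \left(-375\right) = \left(-368 - 35\right) \left(-375\right) = \left(-403\right) \left(-375\right) = 151125$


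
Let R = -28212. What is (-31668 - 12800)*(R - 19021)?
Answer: 2100357044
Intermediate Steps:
(-31668 - 12800)*(R - 19021) = (-31668 - 12800)*(-28212 - 19021) = -44468*(-47233) = 2100357044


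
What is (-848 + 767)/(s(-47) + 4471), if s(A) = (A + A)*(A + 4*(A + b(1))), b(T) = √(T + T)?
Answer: -2151441/705203969 - 30456*√2/705203969 ≈ -0.0031119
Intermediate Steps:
b(T) = √2*√T (b(T) = √(2*T) = √2*√T)
s(A) = 2*A*(4*√2 + 5*A) (s(A) = (A + A)*(A + 4*(A + √2*√1)) = (2*A)*(A + 4*(A + √2*1)) = (2*A)*(A + 4*(A + √2)) = (2*A)*(A + (4*A + 4*√2)) = (2*A)*(4*√2 + 5*A) = 2*A*(4*√2 + 5*A))
(-848 + 767)/(s(-47) + 4471) = (-848 + 767)/(2*(-47)*(4*√2 + 5*(-47)) + 4471) = -81/(2*(-47)*(4*√2 - 235) + 4471) = -81/(2*(-47)*(-235 + 4*√2) + 4471) = -81/((22090 - 376*√2) + 4471) = -81/(26561 - 376*√2)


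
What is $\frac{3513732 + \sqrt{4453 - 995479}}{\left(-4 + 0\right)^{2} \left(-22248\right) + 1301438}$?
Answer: $\frac{1756866}{472735} + \frac{3 i \sqrt{110114}}{945470} \approx 3.7164 + 0.0010529 i$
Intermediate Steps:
$\frac{3513732 + \sqrt{4453 - 995479}}{\left(-4 + 0\right)^{2} \left(-22248\right) + 1301438} = \frac{3513732 + \sqrt{-991026}}{\left(-4\right)^{2} \left(-22248\right) + 1301438} = \frac{3513732 + 3 i \sqrt{110114}}{16 \left(-22248\right) + 1301438} = \frac{3513732 + 3 i \sqrt{110114}}{-355968 + 1301438} = \frac{3513732 + 3 i \sqrt{110114}}{945470} = \left(3513732 + 3 i \sqrt{110114}\right) \frac{1}{945470} = \frac{1756866}{472735} + \frac{3 i \sqrt{110114}}{945470}$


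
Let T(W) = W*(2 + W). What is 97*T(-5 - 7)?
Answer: 11640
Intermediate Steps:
97*T(-5 - 7) = 97*((-5 - 7)*(2 + (-5 - 7))) = 97*(-12*(2 - 12)) = 97*(-12*(-10)) = 97*120 = 11640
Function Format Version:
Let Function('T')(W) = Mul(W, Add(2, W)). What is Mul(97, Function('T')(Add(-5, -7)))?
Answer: 11640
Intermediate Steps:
Mul(97, Function('T')(Add(-5, -7))) = Mul(97, Mul(Add(-5, -7), Add(2, Add(-5, -7)))) = Mul(97, Mul(-12, Add(2, -12))) = Mul(97, Mul(-12, -10)) = Mul(97, 120) = 11640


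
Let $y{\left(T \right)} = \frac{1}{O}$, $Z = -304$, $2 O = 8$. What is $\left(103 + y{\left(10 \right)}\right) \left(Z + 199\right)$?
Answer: $- \frac{43365}{4} \approx -10841.0$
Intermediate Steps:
$O = 4$ ($O = \frac{1}{2} \cdot 8 = 4$)
$y{\left(T \right)} = \frac{1}{4}$
$\left(103 + y{\left(10 \right)}\right) \left(Z + 199\right) = \left(103 + \frac{1}{4}\right) \left(-304 + 199\right) = \frac{413}{4} \left(-105\right) = - \frac{43365}{4}$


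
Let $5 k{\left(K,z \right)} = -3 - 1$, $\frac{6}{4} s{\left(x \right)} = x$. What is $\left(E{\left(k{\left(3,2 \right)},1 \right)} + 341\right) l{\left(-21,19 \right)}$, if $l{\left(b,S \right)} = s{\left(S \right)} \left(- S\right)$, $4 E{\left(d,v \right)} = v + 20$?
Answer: $- \frac{499985}{6} \approx -83331.0$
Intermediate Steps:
$s{\left(x \right)} = \frac{2 x}{3}$
$k{\left(K,z \right)} = - \frac{4}{5}$ ($k{\left(K,z \right)} = \frac{-3 - 1}{5} = \frac{1}{5} \left(-4\right) = - \frac{4}{5}$)
$E{\left(d,v \right)} = 5 + \frac{v}{4}$ ($E{\left(d,v \right)} = \frac{v + 20}{4} = \frac{20 + v}{4} = 5 + \frac{v}{4}$)
$l{\left(b,S \right)} = - \frac{2 S^{2}}{3}$ ($l{\left(b,S \right)} = \frac{2 S}{3} \left(- S\right) = - \frac{2 S^{2}}{3}$)
$\left(E{\left(k{\left(3,2 \right)},1 \right)} + 341\right) l{\left(-21,19 \right)} = \left(\left(5 + \frac{1}{4} \cdot 1\right) + 341\right) \left(- \frac{2 \cdot 19^{2}}{3}\right) = \left(\left(5 + \frac{1}{4}\right) + 341\right) \left(\left(- \frac{2}{3}\right) 361\right) = \left(\frac{21}{4} + 341\right) \left(- \frac{722}{3}\right) = \frac{1385}{4} \left(- \frac{722}{3}\right) = - \frac{499985}{6}$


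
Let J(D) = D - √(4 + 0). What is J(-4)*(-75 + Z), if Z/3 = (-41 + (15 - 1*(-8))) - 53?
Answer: 1728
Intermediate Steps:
Z = -213 (Z = 3*((-41 + (15 - 1*(-8))) - 53) = 3*((-41 + (15 + 8)) - 53) = 3*((-41 + 23) - 53) = 3*(-18 - 53) = 3*(-71) = -213)
J(D) = -2 + D (J(D) = D - √4 = D - 1*2 = D - 2 = -2 + D)
J(-4)*(-75 + Z) = (-2 - 4)*(-75 - 213) = -6*(-288) = 1728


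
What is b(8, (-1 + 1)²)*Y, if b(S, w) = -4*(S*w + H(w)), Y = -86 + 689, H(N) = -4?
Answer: 9648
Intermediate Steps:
Y = 603
b(S, w) = 16 - 4*S*w (b(S, w) = -4*(S*w - 4) = -4*(-4 + S*w) = 16 - 4*S*w)
b(8, (-1 + 1)²)*Y = (16 - 4*8*(-1 + 1)²)*603 = (16 - 4*8*0²)*603 = (16 - 4*8*0)*603 = (16 + 0)*603 = 16*603 = 9648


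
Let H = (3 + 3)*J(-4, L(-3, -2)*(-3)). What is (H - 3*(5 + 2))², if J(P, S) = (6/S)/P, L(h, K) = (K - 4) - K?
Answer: 7569/16 ≈ 473.06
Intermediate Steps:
L(h, K) = -4 (L(h, K) = (-4 + K) - K = -4)
J(P, S) = 6/(P*S)
H = -¾ (H = (3 + 3)*(6/(-4*(-4*(-3)))) = 6*(6*(-¼)/12) = 6*(6*(-¼)*(1/12)) = 6*(-⅛) = -¾ ≈ -0.75000)
(H - 3*(5 + 2))² = (-¾ - 3*(5 + 2))² = (-¾ - 3*7)² = (-¾ - 21)² = (-87/4)² = 7569/16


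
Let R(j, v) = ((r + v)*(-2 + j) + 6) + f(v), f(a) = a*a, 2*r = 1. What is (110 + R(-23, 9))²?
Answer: 6561/4 ≈ 1640.3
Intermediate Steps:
r = ½ (r = (½)*1 = ½ ≈ 0.50000)
f(a) = a²
R(j, v) = 6 + v² + (½ + v)*(-2 + j) (R(j, v) = ((½ + v)*(-2 + j) + 6) + v² = (6 + (½ + v)*(-2 + j)) + v² = 6 + v² + (½ + v)*(-2 + j))
(110 + R(-23, 9))² = (110 + (5 + 9² + (½)*(-23) - 2*9 - 23*9))² = (110 + (5 + 81 - 23/2 - 18 - 207))² = (110 - 301/2)² = (-81/2)² = 6561/4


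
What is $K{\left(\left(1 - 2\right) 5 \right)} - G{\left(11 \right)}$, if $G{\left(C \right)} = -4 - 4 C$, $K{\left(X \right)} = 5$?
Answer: $53$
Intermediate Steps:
$K{\left(\left(1 - 2\right) 5 \right)} - G{\left(11 \right)} = 5 - \left(-4 - 44\right) = 5 - -48 = 5 + 48 = 53$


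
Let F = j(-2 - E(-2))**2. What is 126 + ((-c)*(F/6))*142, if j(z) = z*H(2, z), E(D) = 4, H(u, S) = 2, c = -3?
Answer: 10350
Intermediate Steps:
j(z) = 2*z (j(z) = z*2 = 2*z)
F = 144 (F = (2*(-2 - 1*4))**2 = (2*(-2 - 4))**2 = (2*(-6))**2 = (-12)**2 = 144)
126 + ((-c)*(F/6))*142 = 126 + ((-1*(-3))*(144/6))*142 = 126 + (3*(144*(1/6)))*142 = 126 + (3*24)*142 = 126 + 72*142 = 126 + 10224 = 10350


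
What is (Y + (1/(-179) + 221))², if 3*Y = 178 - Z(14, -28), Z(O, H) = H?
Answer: 24195180304/288369 ≈ 83904.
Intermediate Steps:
Y = 206/3 (Y = (178 - 1*(-28))/3 = (178 + 28)/3 = (⅓)*206 = 206/3 ≈ 68.667)
(Y + (1/(-179) + 221))² = (206/3 + (1/(-179) + 221))² = (206/3 + (-1/179 + 221))² = (206/3 + 39558/179)² = (155548/537)² = 24195180304/288369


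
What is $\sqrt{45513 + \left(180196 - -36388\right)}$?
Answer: $\sqrt{262097} \approx 511.95$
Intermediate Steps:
$\sqrt{45513 + \left(180196 - -36388\right)} = \sqrt{45513 + \left(180196 + 36388\right)} = \sqrt{45513 + 216584} = \sqrt{262097}$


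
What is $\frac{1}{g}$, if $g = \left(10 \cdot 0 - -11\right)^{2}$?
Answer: $\frac{1}{121} \approx 0.0082645$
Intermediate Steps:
$g = 121$ ($g = \left(0 + 11\right)^{2} = 11^{2} = 121$)
$\frac{1}{g} = \frac{1}{121}$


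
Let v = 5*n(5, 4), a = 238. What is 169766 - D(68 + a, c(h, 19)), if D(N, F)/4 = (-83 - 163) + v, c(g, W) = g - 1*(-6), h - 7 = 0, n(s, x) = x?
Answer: 170670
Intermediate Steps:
v = 20 (v = 5*4 = 20)
h = 7 (h = 7 + 0 = 7)
c(g, W) = 6 + g (c(g, W) = g + 6 = 6 + g)
D(N, F) = -904 (D(N, F) = 4*((-83 - 163) + 20) = 4*(-246 + 20) = 4*(-226) = -904)
169766 - D(68 + a, c(h, 19)) = 169766 - 1*(-904) = 169766 + 904 = 170670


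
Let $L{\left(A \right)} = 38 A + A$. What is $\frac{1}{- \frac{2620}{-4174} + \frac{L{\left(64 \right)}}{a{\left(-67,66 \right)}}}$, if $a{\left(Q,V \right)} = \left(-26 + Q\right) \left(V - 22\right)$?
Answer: $\frac{711667}{12614} \approx 56.419$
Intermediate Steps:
$L{\left(A \right)} = 39 A$
$a{\left(Q,V \right)} = \left(-26 + Q\right) \left(-22 + V\right)$
$\frac{1}{- \frac{2620}{-4174} + \frac{L{\left(64 \right)}}{a{\left(-67,66 \right)}}} = \frac{1}{- \frac{2620}{-4174} + \frac{39 \cdot 64}{572 - 1716 - -1474 - 4422}} = \frac{1}{\left(-2620\right) \left(- \frac{1}{4174}\right) + \frac{2496}{572 - 1716 + 1474 - 4422}} = \frac{1}{\frac{1310}{2087} + \frac{2496}{-4092}} = \frac{1}{\frac{1310}{2087} + 2496 \left(- \frac{1}{4092}\right)} = \frac{1}{\frac{1310}{2087} - \frac{208}{341}} = \frac{1}{\frac{12614}{711667}} = \frac{711667}{12614}$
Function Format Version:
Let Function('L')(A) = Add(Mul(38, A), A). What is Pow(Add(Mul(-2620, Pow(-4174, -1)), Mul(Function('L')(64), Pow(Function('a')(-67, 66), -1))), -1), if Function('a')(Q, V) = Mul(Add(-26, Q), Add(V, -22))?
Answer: Rational(711667, 12614) ≈ 56.419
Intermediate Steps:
Function('L')(A) = Mul(39, A)
Function('a')(Q, V) = Mul(Add(-26, Q), Add(-22, V))
Pow(Add(Mul(-2620, Pow(-4174, -1)), Mul(Function('L')(64), Pow(Function('a')(-67, 66), -1))), -1) = Pow(Add(Mul(-2620, Pow(-4174, -1)), Mul(Mul(39, 64), Pow(Add(572, Mul(-26, 66), Mul(-22, -67), Mul(-67, 66)), -1))), -1) = Pow(Add(Mul(-2620, Rational(-1, 4174)), Mul(2496, Pow(Add(572, -1716, 1474, -4422), -1))), -1) = Pow(Add(Rational(1310, 2087), Mul(2496, Pow(-4092, -1))), -1) = Pow(Add(Rational(1310, 2087), Mul(2496, Rational(-1, 4092))), -1) = Pow(Add(Rational(1310, 2087), Rational(-208, 341)), -1) = Pow(Rational(12614, 711667), -1) = Rational(711667, 12614)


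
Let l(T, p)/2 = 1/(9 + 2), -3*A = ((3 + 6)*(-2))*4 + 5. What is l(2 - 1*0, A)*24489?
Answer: 48978/11 ≈ 4452.5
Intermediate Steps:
A = 67/3 (A = -(((3 + 6)*(-2))*4 + 5)/3 = -((9*(-2))*4 + 5)/3 = -(-18*4 + 5)/3 = -(-72 + 5)/3 = -⅓*(-67) = 67/3 ≈ 22.333)
l(T, p) = 2/11 (l(T, p) = 2/(9 + 2) = 2/11)
l(2 - 1*0, A)*24489 = (2/11)*24489 = 48978/11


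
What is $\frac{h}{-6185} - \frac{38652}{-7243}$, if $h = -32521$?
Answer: $\frac{474612223}{44797955} \approx 10.595$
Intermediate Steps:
$\frac{h}{-6185} - \frac{38652}{-7243} = - \frac{32521}{-6185} - \frac{38652}{-7243} = \left(-32521\right) \left(- \frac{1}{6185}\right) - - \frac{38652}{7243} = \frac{32521}{6185} + \frac{38652}{7243} = \frac{474612223}{44797955}$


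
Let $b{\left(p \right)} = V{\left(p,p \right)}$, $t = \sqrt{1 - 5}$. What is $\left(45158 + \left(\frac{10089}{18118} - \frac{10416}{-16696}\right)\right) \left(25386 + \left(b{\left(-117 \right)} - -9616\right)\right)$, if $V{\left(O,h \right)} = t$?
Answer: $\frac{29884199255575907}{18906133} + \frac{1707570953407 i}{18906133} \approx 1.5807 \cdot 10^{9} + 90318.0 i$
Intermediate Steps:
$t = 2 i$ ($t = \sqrt{-4} = 2 i \approx 2.0 i$)
$V{\left(O,h \right)} = 2 i$
$b{\left(p \right)} = 2 i$
$\left(45158 + \left(\frac{10089}{18118} - \frac{10416}{-16696}\right)\right) \left(25386 + \left(b{\left(-117 \right)} - -9616\right)\right) = \left(45158 + \left(\frac{10089}{18118} - \frac{10416}{-16696}\right)\right) \left(25386 + \left(2 i - -9616\right)\right) = \left(45158 + \left(10089 \cdot \frac{1}{18118} - - \frac{1302}{2087}\right)\right) \left(25386 + \left(2 i + 9616\right)\right) = \left(45158 + \left(\frac{10089}{18118} + \frac{1302}{2087}\right)\right) \left(25386 + \left(9616 + 2 i\right)\right) = \left(45158 + \frac{44645379}{37812266}\right) \left(35002 + 2 i\right) = \frac{1707570953407 \left(35002 + 2 i\right)}{37812266} = \frac{29884199255575907}{18906133} + \frac{1707570953407 i}{18906133}$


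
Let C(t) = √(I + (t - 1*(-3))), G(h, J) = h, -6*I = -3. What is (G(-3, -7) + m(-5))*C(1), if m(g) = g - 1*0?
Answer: -12*√2 ≈ -16.971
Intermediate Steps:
I = ½ (I = -⅙*(-3) = ½ ≈ 0.50000)
C(t) = √(7/2 + t) (C(t) = √(½ + (t - 1*(-3))) = √(½ + (t + 3)) = √(½ + (3 + t)) = √(7/2 + t))
m(g) = g (m(g) = g + 0 = g)
(G(-3, -7) + m(-5))*C(1) = (-3 - 5)*(√(14 + 4*1)/2) = -4*√(14 + 4) = -4*√18 = -4*3*√2 = -12*√2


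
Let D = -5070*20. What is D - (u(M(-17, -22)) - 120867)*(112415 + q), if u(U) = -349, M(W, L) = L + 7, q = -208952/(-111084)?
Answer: 378424954291448/27771 ≈ 1.3627e+10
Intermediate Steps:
q = 52238/27771 (q = -208952*(-1/111084) = 52238/27771 ≈ 1.8810)
M(W, L) = 7 + L
D = -101400
D - (u(M(-17, -22)) - 120867)*(112415 + q) = -101400 - (-349 - 120867)*(112415 + 52238/27771) = -101400 - (-121216)*3121929203/27771 = -101400 - 1*(-378427770270848/27771) = -101400 + 378427770270848/27771 = 378424954291448/27771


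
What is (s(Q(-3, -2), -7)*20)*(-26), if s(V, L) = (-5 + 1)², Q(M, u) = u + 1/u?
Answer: -8320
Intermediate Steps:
s(V, L) = 16 (s(V, L) = (-4)² = 16)
(s(Q(-3, -2), -7)*20)*(-26) = (16*20)*(-26) = 320*(-26) = -8320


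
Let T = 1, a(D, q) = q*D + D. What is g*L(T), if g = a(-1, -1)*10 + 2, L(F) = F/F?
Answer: 2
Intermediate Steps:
a(D, q) = D + D*q (a(D, q) = D*q + D = D + D*q)
L(F) = 1
g = 2 (g = -(1 - 1)*10 + 2 = -1*0*10 + 2 = 0*10 + 2 = 0 + 2 = 2)
g*L(T) = 2*1 = 2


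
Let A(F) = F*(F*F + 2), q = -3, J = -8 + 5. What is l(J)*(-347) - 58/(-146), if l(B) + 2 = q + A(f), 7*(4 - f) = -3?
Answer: -788138787/25039 ≈ -31476.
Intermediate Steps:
f = 31/7 (f = 4 - 1/7*(-3) = 4 + 3/7 = 31/7 ≈ 4.4286)
J = -3
A(F) = F*(2 + F**2) (A(F) = F*(F**2 + 2) = F*(2 + F**2))
l(B) = 31114/343 (l(B) = -2 + (-3 + 31*(2 + (31/7)**2)/7) = -2 + (-3 + 31*(2 + 961/49)/7) = -2 + (-3 + (31/7)*(1059/49)) = -2 + (-3 + 32829/343) = -2 + 31800/343 = 31114/343)
l(J)*(-347) - 58/(-146) = (31114/343)*(-347) - 58/(-146) = -10796558/343 - 58*(-1/146) = -10796558/343 + 29/73 = -788138787/25039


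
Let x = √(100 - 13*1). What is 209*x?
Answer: 209*√87 ≈ 1949.4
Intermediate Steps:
x = √87 (x = √(100 - 13) = √87 ≈ 9.3274)
209*x = 209*√87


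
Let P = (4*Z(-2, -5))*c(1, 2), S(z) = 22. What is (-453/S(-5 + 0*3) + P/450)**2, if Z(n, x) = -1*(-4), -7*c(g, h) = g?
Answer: 509297749801/1200622500 ≈ 424.19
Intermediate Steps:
c(g, h) = -g/7
Z(n, x) = 4
P = -16/7 (P = (4*4)*(-1/7*1) = 16*(-1/7) = -16/7 ≈ -2.2857)
(-453/S(-5 + 0*3) + P/450)**2 = (-453/22 - 16/7/450)**2 = (-453*1/22 - 16/7*1/450)**2 = (-453/22 - 8/1575)**2 = (-713651/34650)**2 = 509297749801/1200622500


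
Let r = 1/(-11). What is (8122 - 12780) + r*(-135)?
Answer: -51103/11 ≈ -4645.7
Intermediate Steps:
r = -1/11 ≈ -0.090909
(8122 - 12780) + r*(-135) = (8122 - 12780) - 1/11*(-135) = -4658 + 135/11 = -51103/11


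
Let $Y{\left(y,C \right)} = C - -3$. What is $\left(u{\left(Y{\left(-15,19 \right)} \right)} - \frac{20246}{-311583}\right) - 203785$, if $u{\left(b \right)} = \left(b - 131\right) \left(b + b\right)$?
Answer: $- \frac{64990273477}{311583} \approx -2.0858 \cdot 10^{5}$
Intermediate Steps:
$Y{\left(y,C \right)} = 3 + C$ ($Y{\left(y,C \right)} = C + 3 = 3 + C$)
$u{\left(b \right)} = 2 b \left(-131 + b\right)$ ($u{\left(b \right)} = \left(-131 + b\right) 2 b = 2 b \left(-131 + b\right)$)
$\left(u{\left(Y{\left(-15,19 \right)} \right)} - \frac{20246}{-311583}\right) - 203785 = \left(2 \left(3 + 19\right) \left(-131 + \left(3 + 19\right)\right) - \frac{20246}{-311583}\right) - 203785 = \left(2 \cdot 22 \left(-131 + 22\right) - - \frac{20246}{311583}\right) - 203785 = \left(2 \cdot 22 \left(-109\right) + \frac{20246}{311583}\right) - 203785 = \left(-4796 + \frac{20246}{311583}\right) - 203785 = - \frac{1494331822}{311583} - 203785 = - \frac{64990273477}{311583}$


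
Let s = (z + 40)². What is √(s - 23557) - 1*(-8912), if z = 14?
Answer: 8912 + I*√20641 ≈ 8912.0 + 143.67*I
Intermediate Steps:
s = 2916 (s = (14 + 40)² = 54² = 2916)
√(s - 23557) - 1*(-8912) = √(2916 - 23557) - 1*(-8912) = √(-20641) + 8912 = I*√20641 + 8912 = 8912 + I*√20641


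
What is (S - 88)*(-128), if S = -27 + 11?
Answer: 13312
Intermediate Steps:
S = -16
(S - 88)*(-128) = (-16 - 88)*(-128) = -104*(-128) = 13312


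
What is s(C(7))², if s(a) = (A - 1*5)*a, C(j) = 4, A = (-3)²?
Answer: 256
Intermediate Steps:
A = 9
s(a) = 4*a (s(a) = (9 - 1*5)*a = (9 - 5)*a = 4*a)
s(C(7))² = (4*4)² = 16² = 256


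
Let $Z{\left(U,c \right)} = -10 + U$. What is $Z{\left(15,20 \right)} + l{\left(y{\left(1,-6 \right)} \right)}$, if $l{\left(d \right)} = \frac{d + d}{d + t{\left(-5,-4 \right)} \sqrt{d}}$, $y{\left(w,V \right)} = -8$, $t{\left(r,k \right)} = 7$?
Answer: $\frac{301}{57} + \frac{28 i \sqrt{2}}{57} \approx 5.2807 + 0.6947 i$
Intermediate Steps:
$l{\left(d \right)} = \frac{2 d}{d + 7 \sqrt{d}}$ ($l{\left(d \right)} = \frac{d + d}{d + 7 \sqrt{d}} = \frac{2 d}{d + 7 \sqrt{d}}$)
$Z{\left(15,20 \right)} + l{\left(y{\left(1,-6 \right)} \right)} = \left(-10 + 15\right) + 2 \left(-8\right) \frac{1}{-8 + 7 \sqrt{-8}} = 5 + 2 \left(-8\right) \frac{1}{-8 + 7 \cdot 2 i \sqrt{2}} = 5 + 2 \left(-8\right) \frac{1}{-8 + 14 i \sqrt{2}} = 5 - \frac{16}{-8 + 14 i \sqrt{2}}$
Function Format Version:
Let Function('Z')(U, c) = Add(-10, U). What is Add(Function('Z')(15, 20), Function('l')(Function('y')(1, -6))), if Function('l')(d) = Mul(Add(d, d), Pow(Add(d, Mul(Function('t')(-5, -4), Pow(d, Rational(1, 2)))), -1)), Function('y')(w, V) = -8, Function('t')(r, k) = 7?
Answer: Add(Rational(301, 57), Mul(Rational(28, 57), I, Pow(2, Rational(1, 2)))) ≈ Add(5.2807, Mul(0.69470, I))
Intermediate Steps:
Function('l')(d) = Mul(2, d, Pow(Add(d, Mul(7, Pow(d, Rational(1, 2)))), -1)) (Function('l')(d) = Mul(Add(d, d), Pow(Add(d, Mul(7, Pow(d, Rational(1, 2)))), -1)) = Mul(Mul(2, d), Pow(Add(d, Mul(7, Pow(d, Rational(1, 2)))), -1)) = Mul(2, d, Pow(Add(d, Mul(7, Pow(d, Rational(1, 2)))), -1)))
Add(Function('Z')(15, 20), Function('l')(Function('y')(1, -6))) = Add(Add(-10, 15), Mul(2, -8, Pow(Add(-8, Mul(7, Pow(-8, Rational(1, 2)))), -1))) = Add(5, Mul(2, -8, Pow(Add(-8, Mul(7, Mul(2, I, Pow(2, Rational(1, 2))))), -1))) = Add(5, Mul(2, -8, Pow(Add(-8, Mul(14, I, Pow(2, Rational(1, 2)))), -1))) = Add(5, Mul(-16, Pow(Add(-8, Mul(14, I, Pow(2, Rational(1, 2)))), -1)))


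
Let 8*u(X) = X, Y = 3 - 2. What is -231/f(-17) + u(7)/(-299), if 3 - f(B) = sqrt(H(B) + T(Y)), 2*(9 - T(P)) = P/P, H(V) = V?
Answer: -473651/11960 - 33*I*sqrt(34)/5 ≈ -39.603 - 38.484*I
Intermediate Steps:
Y = 1
T(P) = 17/2 (T(P) = 9 - P/(2*P) = 9 - 1/2*1 = 9 - 1/2 = 17/2)
u(X) = X/8
f(B) = 3 - sqrt(17/2 + B) (f(B) = 3 - sqrt(B + 17/2) = 3 - sqrt(17/2 + B))
-231/f(-17) + u(7)/(-299) = -231/(3 - sqrt(34 + 4*(-17))/2) + ((1/8)*7)/(-299) = -231/(3 - sqrt(34 - 68)/2) + (7/8)*(-1/299) = -231/(3 - I*sqrt(34)/2) - 7/2392 = -7/2392 - 231/(3 - I*sqrt(34)/2)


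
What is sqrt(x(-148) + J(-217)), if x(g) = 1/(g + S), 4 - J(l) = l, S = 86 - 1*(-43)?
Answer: sqrt(79762)/19 ≈ 14.864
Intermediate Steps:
S = 129 (S = 86 + 43 = 129)
J(l) = 4 - l
x(g) = 1/(129 + g) (x(g) = 1/(g + 129) = 1/(129 + g))
sqrt(x(-148) + J(-217)) = sqrt(1/(129 - 148) + (4 - 1*(-217))) = sqrt(1/(-19) + (4 + 217)) = sqrt(-1/19 + 221) = sqrt(4198/19) = sqrt(79762)/19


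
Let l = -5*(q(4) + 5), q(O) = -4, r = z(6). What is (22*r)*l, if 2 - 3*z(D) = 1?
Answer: -110/3 ≈ -36.667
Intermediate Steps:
z(D) = ⅓ (z(D) = ⅔ - ⅓*1 = ⅔ - ⅓ = ⅓)
r = ⅓ ≈ 0.33333
l = -5 (l = -5*(-4 + 5) = -5*1 = -5)
(22*r)*l = (22*(⅓))*(-5) = (22/3)*(-5) = -110/3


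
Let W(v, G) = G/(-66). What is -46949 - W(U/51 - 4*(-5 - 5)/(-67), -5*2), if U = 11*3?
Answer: -1549322/33 ≈ -46949.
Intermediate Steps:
U = 33
W(v, G) = -G/66 (W(v, G) = G*(-1/66) = -G/66)
-46949 - W(U/51 - 4*(-5 - 5)/(-67), -5*2) = -46949 - (-1)*(-5*2)/66 = -46949 - (-1)*(-10)/66 = -46949 - 1*5/33 = -46949 - 5/33 = -1549322/33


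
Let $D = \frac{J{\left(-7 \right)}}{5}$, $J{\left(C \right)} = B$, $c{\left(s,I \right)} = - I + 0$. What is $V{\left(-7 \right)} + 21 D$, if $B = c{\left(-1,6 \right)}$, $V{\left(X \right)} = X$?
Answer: $- \frac{161}{5} \approx -32.2$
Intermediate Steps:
$c{\left(s,I \right)} = - I$
$B = -6$ ($B = \left(-1\right) 6 = -6$)
$J{\left(C \right)} = -6$
$D = - \frac{6}{5} \approx -1.2$
$V{\left(-7 \right)} + 21 D = -7 + 21 \left(- \frac{6}{5}\right) = -7 - \frac{126}{5} = - \frac{161}{5}$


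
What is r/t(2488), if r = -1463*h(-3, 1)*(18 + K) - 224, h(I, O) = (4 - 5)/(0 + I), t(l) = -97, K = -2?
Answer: 24080/291 ≈ 82.749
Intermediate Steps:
h(I, O) = -1/I
r = -24080/3 (r = -1463*(-1/(-3))*(18 - 2) - 224 = -1463*(-1*(-1/3))*16 - 224 = -1463*16/3 - 224 = -23408/3 - 224 = -24080/3 ≈ -8026.7)
r/t(2488) = -24080/3/(-97) = -24080/3*(-1/97) = 24080/291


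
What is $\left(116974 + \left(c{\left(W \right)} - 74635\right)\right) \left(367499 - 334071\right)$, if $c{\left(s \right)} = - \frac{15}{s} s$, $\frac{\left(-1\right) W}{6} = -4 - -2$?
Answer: $1414806672$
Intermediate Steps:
$W = 12$ ($W = - 6 \left(-4 - -2\right) = - 6 \left(-4 + 2\right) = \left(-6\right) \left(-2\right) = 12$)
$c{\left(s \right)} = -15$
$\left(116974 + \left(c{\left(W \right)} - 74635\right)\right) \left(367499 - 334071\right) = \left(116974 - 74650\right) \left(367499 - 334071\right) = \left(116974 - 74650\right) 33428 = 42324 \cdot 33428 = 1414806672$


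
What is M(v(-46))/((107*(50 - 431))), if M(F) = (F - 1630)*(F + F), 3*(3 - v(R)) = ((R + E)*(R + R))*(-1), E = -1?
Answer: 4826962/366903 ≈ 13.156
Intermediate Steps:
v(R) = 3 + 2*R*(-1 + R)/3 (v(R) = 3 - (R - 1)*(R + R)*(-1)/3 = 3 - (-1 + R)*(2*R)*(-1)/3 = 3 - 2*R*(-1 + R)*(-1)/3 = 3 - (-2)*R*(-1 + R)/3 = 3 + 2*R*(-1 + R)/3)
M(F) = 2*F*(-1630 + F) (M(F) = (-1630 + F)*(2*F) = 2*F*(-1630 + F))
M(v(-46))/((107*(50 - 431))) = (2*(3 - 2/3*(-46) + (2/3)*(-46)**2)*(-1630 + (3 - 2/3*(-46) + (2/3)*(-46)**2)))/((107*(50 - 431))) = (2*(3 + 92/3 + (2/3)*2116)*(-1630 + (3 + 92/3 + (2/3)*2116)))/((107*(-381))) = (2*(3 + 92/3 + 4232/3)*(-1630 + (3 + 92/3 + 4232/3)))/(-40767) = (2*(4333/3)*(-1630 + 4333/3))*(-1/40767) = (2*(4333/3)*(-557/3))*(-1/40767) = -4826962/9*(-1/40767) = 4826962/366903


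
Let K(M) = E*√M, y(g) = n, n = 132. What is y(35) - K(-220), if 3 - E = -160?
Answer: 132 - 326*I*√55 ≈ 132.0 - 2417.7*I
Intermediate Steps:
E = 163 (E = 3 - 1*(-160) = 3 + 160 = 163)
y(g) = 132
K(M) = 163*√M
y(35) - K(-220) = 132 - 163*√(-220) = 132 - 163*2*I*√55 = 132 - 326*I*√55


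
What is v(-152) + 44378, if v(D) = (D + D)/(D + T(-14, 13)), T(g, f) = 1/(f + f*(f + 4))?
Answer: 1578463462/35567 ≈ 44380.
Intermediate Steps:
T(g, f) = 1/(f + f*(4 + f))
v(D) = 2*D/(1/234 + D) (v(D) = (D + D)/(D + 1/(13*(5 + 13))) = (2*D)/(D + (1/13)/18) = (2*D)/(D + (1/13)*(1/18)) = (2*D)/(D + 1/234) = (2*D)/(1/234 + D) = 2*D/(1/234 + D))
v(-152) + 44378 = 468*(-152)/(1 + 234*(-152)) + 44378 = 468*(-152)/(1 - 35568) + 44378 = 468*(-152)/(-35567) + 44378 = 468*(-152)*(-1/35567) + 44378 = 71136/35567 + 44378 = 1578463462/35567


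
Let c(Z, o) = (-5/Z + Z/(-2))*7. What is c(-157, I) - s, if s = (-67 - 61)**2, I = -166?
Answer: -4971963/314 ≈ -15834.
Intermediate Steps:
c(Z, o) = -35/Z - 7*Z/2 (c(Z, o) = (-5/Z + Z*(-1/2))*7 = (-5/Z - Z/2)*7 = -35/Z - 7*Z/2)
s = 16384 (s = (-128)**2 = 16384)
c(-157, I) - s = (-35/(-157) - 7/2*(-157)) - 1*16384 = (-35*(-1/157) + 1099/2) - 16384 = (35/157 + 1099/2) - 16384 = 172613/314 - 16384 = -4971963/314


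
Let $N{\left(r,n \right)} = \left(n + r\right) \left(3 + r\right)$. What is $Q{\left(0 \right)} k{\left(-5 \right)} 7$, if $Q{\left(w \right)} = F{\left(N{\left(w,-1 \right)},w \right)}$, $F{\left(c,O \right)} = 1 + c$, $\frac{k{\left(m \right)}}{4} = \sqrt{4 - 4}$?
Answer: $0$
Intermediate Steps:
$k{\left(m \right)} = 0$ ($k{\left(m \right)} = 4 \sqrt{4 - 4} = 4 \sqrt{0} = 4 \cdot 0 = 0$)
$N{\left(r,n \right)} = \left(3 + r\right) \left(n + r\right)$
$Q{\left(w \right)} = -2 + w^{2} + 2 w$ ($Q{\left(w \right)} = 1 + \left(w^{2} + 3 \left(-1\right) + 3 w - w\right) = 1 + \left(w^{2} - 3 + 3 w - w\right) = 1 + \left(-3 + w^{2} + 2 w\right) = -2 + w^{2} + 2 w$)
$Q{\left(0 \right)} k{\left(-5 \right)} 7 = \left(-2 + 0^{2} + 2 \cdot 0\right) 0 \cdot 7 = \left(-2 + 0 + 0\right) 0 \cdot 7 = \left(-2\right) 0 \cdot 7 = 0 \cdot 7 = 0$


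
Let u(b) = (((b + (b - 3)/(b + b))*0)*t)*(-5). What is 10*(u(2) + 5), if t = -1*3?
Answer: 50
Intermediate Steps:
t = -3
u(b) = 0 (u(b) = (((b + (b - 3)/(b + b))*0)*(-3))*(-5) = (((b + (-3 + b)/((2*b)))*0)*(-3))*(-5) = (((b + (-3 + b)*(1/(2*b)))*0)*(-3))*(-5) = (((b + (-3 + b)/(2*b))*0)*(-3))*(-5) = (0*(-3))*(-5) = 0*(-5) = 0)
10*(u(2) + 5) = 10*(0 + 5) = 10*5 = 50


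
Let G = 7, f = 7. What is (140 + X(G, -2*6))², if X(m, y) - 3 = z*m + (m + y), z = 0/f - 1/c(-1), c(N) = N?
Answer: 21025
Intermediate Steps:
z = 1 (z = 0/7 - 1/(-1) = 0*(⅐) - 1*(-1) = 0 + 1 = 1)
X(m, y) = 3 + y + 2*m (X(m, y) = 3 + (1*m + (m + y)) = 3 + (m + (m + y)) = 3 + (y + 2*m) = 3 + y + 2*m)
(140 + X(G, -2*6))² = (140 + (3 - 2*6 + 2*7))² = (140 + (3 - 12 + 14))² = (140 + 5)² = 145² = 21025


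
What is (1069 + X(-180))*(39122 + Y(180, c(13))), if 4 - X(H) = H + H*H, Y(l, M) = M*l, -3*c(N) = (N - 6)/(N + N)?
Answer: -15834387272/13 ≈ -1.2180e+9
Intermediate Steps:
c(N) = -(-6 + N)/(6*N) (c(N) = -(N - 6)/(3*(N + N)) = -(-6 + N)/(3*(2*N)) = -(-6 + N)*1/(2*N)/3 = -(-6 + N)/(6*N))
X(H) = 4 - H - H**2 (X(H) = 4 - (H + H*H) = 4 - (H + H**2) = 4 + (-H - H**2) = 4 - H - H**2)
(1069 + X(-180))*(39122 + Y(180, c(13))) = (1069 + (4 - 1*(-180) - 1*(-180)**2))*(39122 + ((1/6)*(6 - 1*13)/13)*180) = (1069 + (4 + 180 - 1*32400))*(39122 + ((1/6)*(1/13)*(6 - 13))*180) = (1069 + (4 + 180 - 32400))*(39122 + ((1/6)*(1/13)*(-7))*180) = (1069 - 32216)*(39122 - 7/78*180) = -31147*(39122 - 210/13) = -31147*508376/13 = -15834387272/13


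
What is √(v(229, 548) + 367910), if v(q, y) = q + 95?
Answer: √368234 ≈ 606.82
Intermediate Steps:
v(q, y) = 95 + q
√(v(229, 548) + 367910) = √((95 + 229) + 367910) = √(324 + 367910) = √368234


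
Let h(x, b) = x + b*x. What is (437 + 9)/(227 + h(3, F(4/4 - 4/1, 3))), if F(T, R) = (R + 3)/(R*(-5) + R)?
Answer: 892/457 ≈ 1.9519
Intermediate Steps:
F(T, R) = -(3 + R)/(4*R) (F(T, R) = (3 + R)/(-5*R + R) = (3 + R)/((-4*R)) = (3 + R)*(-1/(4*R)) = -(3 + R)/(4*R))
(437 + 9)/(227 + h(3, F(4/4 - 4/1, 3))) = (437 + 9)/(227 + 3*(1 + (¼)*(-3 - 1*3)/3)) = 446/(227 + 3*(1 + (¼)*(⅓)*(-3 - 3))) = 446/(227 + 3*(1 + (¼)*(⅓)*(-6))) = 446/(227 + 3*(1 - ½)) = 446/(227 + 3*(½)) = 446/(227 + 3/2) = 446/(457/2) = 446*(2/457) = 892/457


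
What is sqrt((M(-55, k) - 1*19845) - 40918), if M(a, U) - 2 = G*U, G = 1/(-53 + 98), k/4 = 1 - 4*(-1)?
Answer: I*sqrt(546845)/3 ≈ 246.5*I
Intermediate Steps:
k = 20 (k = 4*(1 - 4*(-1)) = 4*(1 + 4) = 4*5 = 20)
G = 1/45 ≈ 0.022222
M(a, U) = 2 + U/45
sqrt((M(-55, k) - 1*19845) - 40918) = sqrt(((2 + (1/45)*20) - 1*19845) - 40918) = sqrt(((2 + 4/9) - 19845) - 40918) = sqrt((22/9 - 19845) - 40918) = sqrt(-178583/9 - 40918) = sqrt(-546845/9) = I*sqrt(546845)/3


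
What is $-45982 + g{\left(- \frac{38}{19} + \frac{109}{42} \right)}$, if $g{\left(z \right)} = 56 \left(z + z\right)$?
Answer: $- \frac{137746}{3} \approx -45915.0$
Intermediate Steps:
$g{\left(z \right)} = 112 z$ ($g{\left(z \right)} = 56 \cdot 2 z = 112 z$)
$-45982 + g{\left(- \frac{38}{19} + \frac{109}{42} \right)} = -45982 + 112 \left(- \frac{38}{19} + \frac{109}{42}\right) = -45982 + 112 \left(\left(-38\right) \frac{1}{19} + 109 \cdot \frac{1}{42}\right) = -45982 + 112 \left(-2 + \frac{109}{42}\right) = -45982 + 112 \cdot \frac{25}{42} = -45982 + \frac{200}{3} = - \frac{137746}{3}$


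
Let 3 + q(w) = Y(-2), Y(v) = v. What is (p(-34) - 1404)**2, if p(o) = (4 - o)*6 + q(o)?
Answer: 1394761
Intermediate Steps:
q(w) = -5 (q(w) = -3 - 2 = -5)
p(o) = 19 - 6*o (p(o) = (4 - o)*6 - 5 = (24 - 6*o) - 5 = 19 - 6*o)
(p(-34) - 1404)**2 = ((19 - 6*(-34)) - 1404)**2 = ((19 + 204) - 1404)**2 = (223 - 1404)**2 = (-1181)**2 = 1394761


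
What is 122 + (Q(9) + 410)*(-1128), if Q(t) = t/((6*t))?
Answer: -462546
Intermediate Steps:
Q(t) = ⅙ (Q(t) = t*(1/(6*t)) = ⅙)
122 + (Q(9) + 410)*(-1128) = 122 + (⅙ + 410)*(-1128) = 122 + (2461/6)*(-1128) = 122 - 462668 = -462546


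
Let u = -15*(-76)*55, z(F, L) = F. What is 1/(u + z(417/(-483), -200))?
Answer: 161/10094561 ≈ 1.5949e-5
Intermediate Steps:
u = 62700 (u = 1140*55 = 62700)
1/(u + z(417/(-483), -200)) = 1/(62700 + 417/(-483)) = 1/(62700 + 417*(-1/483)) = 1/(62700 - 139/161) = 1/(10094561/161) = 161/10094561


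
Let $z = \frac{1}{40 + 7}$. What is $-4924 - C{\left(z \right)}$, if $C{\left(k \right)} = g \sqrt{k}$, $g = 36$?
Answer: $-4924 - \frac{36 \sqrt{47}}{47} \approx -4929.3$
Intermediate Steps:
$z = \frac{1}{47} \approx 0.021277$
$C{\left(k \right)} = 36 \sqrt{k}$
$-4924 - C{\left(z \right)} = -4924 - \frac{36}{\sqrt{47}} = -4924 - 36 \frac{\sqrt{47}}{47} = -4924 - \frac{36 \sqrt{47}}{47}$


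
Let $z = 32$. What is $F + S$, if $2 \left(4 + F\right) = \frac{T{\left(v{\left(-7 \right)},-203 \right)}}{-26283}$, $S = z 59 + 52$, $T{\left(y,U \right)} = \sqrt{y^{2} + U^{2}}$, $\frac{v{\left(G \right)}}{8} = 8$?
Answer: $1936 - \frac{\sqrt{45305}}{52566} \approx 1936.0$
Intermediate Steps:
$v{\left(G \right)} = 64$ ($v{\left(G \right)} = 8 \cdot 8 = 64$)
$T{\left(y,U \right)} = \sqrt{U^{2} + y^{2}}$
$S = 1940$ ($S = 32 \cdot 59 + 52 = 1888 + 52 = 1940$)
$F = -4 - \frac{\sqrt{45305}}{52566}$ ($F = -4 + \frac{\sqrt{\left(-203\right)^{2} + 64^{2}} \frac{1}{-26283}}{2} = -4 + \frac{\sqrt{41209 + 4096} \left(- \frac{1}{26283}\right)}{2} = -4 + \frac{\sqrt{45305} \left(- \frac{1}{26283}\right)}{2} = -4 + \frac{\left(- \frac{1}{26283}\right) \sqrt{45305}}{2} = -4 - \frac{\sqrt{45305}}{52566} \approx -4.0041$)
$F + S = \left(-4 - \frac{\sqrt{45305}}{52566}\right) + 1940 = 1936 - \frac{\sqrt{45305}}{52566}$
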